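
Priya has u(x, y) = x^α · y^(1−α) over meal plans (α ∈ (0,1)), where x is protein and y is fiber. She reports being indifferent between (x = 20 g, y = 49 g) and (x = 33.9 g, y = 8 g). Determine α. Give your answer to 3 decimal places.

α ≈ 0.775

Indifference: 20^α · 49^(1−α) = 33.9^α · 8^(1−α).
(20/33.9)^α = (8/49)^(1−α); take logs: α·ln(20/33.9) = (1−α)·ln(8/49), i.e. α·-0.527683 = (1−α)·-1.812379.
Thus α·(-2.340062) = -1.812379, so α = -1.812379/-2.340062 ≈ 0.775.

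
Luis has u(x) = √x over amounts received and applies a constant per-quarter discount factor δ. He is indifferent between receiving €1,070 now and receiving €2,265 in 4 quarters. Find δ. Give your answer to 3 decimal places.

Equating discounted utilities: u(1070) = δ^4·u(2265) ⇒ δ^4 = u(1070)/u(2265).
Since u(x) = √x, δ^4 = √(1070/2265) = 0.68732.
Taking the 4th root: δ = 0.68732^(1/4) ≈ 0.911.

δ ≈ 0.911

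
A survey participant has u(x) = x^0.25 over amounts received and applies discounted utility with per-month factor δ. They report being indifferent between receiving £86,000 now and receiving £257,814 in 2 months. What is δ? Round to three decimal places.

The payoff in 2 months is discounted by δ^2, so u(86000) = δ^2·u(257814) and δ^2 = u(86000)/u(257814).
With u(x) = x^0.25: δ^2 = 86000^0.25/257814^0.25 = (86000/257814)^0.25 = 0.75997.
Taking the square root: δ = 0.75997^(1/2) ≈ 0.872.

δ ≈ 0.872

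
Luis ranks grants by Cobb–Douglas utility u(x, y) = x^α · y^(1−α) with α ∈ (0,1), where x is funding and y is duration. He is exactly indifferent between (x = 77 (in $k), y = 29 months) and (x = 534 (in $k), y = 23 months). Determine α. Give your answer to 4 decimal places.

Set the two utilities equal: 77^α·29^(1−α) = 534^α·23^(1−α).
(77/534)^α = (23/29)^(1−α); take logs: α·ln(77/534) = (1−α)·ln(23/29), i.e. α·-1.9365904 = (1−α)·-0.2318016.
So α/(1−α) = (-0.2318016)/(-1.9365904) = 0.1196957, and α = 0.1196957/1.1196957 ≈ 0.1069.

α ≈ 0.1069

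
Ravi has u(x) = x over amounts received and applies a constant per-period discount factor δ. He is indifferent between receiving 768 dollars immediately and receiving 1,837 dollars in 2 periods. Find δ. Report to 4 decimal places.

δ ≈ 0.6466

The payoff in 2 periods is discounted by δ^2, so u(768) = δ^2·u(1837) and δ^2 = u(768)/u(1837).
With u(x) = x: δ^2 = 768/1837 = 0.41807.
So δ = 0.41807^(1/2) ≈ 0.6466.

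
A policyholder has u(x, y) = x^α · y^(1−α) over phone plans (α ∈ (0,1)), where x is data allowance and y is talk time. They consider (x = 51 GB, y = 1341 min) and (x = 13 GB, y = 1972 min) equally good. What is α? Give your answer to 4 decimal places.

The Cobb–Douglas utilities coincide, so 51^α·1341^(1−α) = 13^α·1972^(1−α).
Taking logs: α·ln 51 + (1−α)·ln 1341 = α·ln 13 + (1−α)·ln 1972, i.e. α·1.3668763 = (1−α)·0.3856327.
Thus α·(1.7525090) = 0.3856327, so α = 0.3856327/1.7525090 ≈ 0.2200.

α ≈ 0.2200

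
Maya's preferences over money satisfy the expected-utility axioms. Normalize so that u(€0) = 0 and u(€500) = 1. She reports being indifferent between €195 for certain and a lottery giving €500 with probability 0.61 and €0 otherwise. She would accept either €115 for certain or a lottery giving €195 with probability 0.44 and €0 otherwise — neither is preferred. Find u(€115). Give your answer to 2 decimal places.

0.27

From the first indifference, u(€195) = 0.61·u(€500) + 0.39·u(€0) = 0.61·1 + 0.39·0 = 0.61.
Chaining: u(€115) = 0.44·0.61 + 0.56·0.00 = 0.2684.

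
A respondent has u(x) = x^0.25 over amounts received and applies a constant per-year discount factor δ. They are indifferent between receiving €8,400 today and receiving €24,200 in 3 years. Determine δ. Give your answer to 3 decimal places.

δ ≈ 0.916

Indifference means u(8400) = δ^3 · u(24200), so δ^3 = u(8400)/u(24200).
With u(x) = x^0.25: δ^3 = 8400^0.25/24200^0.25 = (8400/24200)^0.25 = 0.76757.
Taking the cube root: δ = 0.76757^(1/3) ≈ 0.916.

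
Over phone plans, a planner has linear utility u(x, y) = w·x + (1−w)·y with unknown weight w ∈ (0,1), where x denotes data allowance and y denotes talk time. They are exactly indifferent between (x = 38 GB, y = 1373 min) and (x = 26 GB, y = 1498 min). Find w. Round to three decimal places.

w = 0.912

Equating utilities: w·38 + (1−w)·1373 = w·26 + (1−w)·1498.
w·(38−26) = (1−w)·(1498−1373), i.e. w·12 = (1−w)·125.
Hence w = 125/(12+125) = 125/137 = 0.912.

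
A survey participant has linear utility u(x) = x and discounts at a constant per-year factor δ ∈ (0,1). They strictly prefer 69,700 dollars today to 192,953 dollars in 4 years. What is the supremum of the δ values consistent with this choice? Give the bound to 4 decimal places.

δ < 0.7753

The preference means 69700 > δ^4·192953.
So δ^4 < 69700/192953 = 0.36123; taking the 4th root of both positive sides preserves the inequality.
δ < 0.36123^(1/4) = 0.7753.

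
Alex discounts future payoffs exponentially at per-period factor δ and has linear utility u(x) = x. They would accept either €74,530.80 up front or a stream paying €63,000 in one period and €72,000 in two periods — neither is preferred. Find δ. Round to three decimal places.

δ ≈ 0.670

Equating present values: 74530.80 = 63000δ + 72000δ².
So 72000δ² + 63000δ − 74530.80 = 0.
By the quadratic formula (taking the positive root), δ = (−63000 + √25433870400.00) / 144000 ≈ 0.670.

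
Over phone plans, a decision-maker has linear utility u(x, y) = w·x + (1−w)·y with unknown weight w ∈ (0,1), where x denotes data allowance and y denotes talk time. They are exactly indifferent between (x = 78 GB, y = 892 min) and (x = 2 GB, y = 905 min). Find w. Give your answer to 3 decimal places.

Indifference: w·78 + (1−w)·892 = w·2 + (1−w)·905.
Collecting terms: w·76 = (1−w)·13.
So w/(1−w) = 13/76 = 0.1711, giving w = 13/(76+13) = 0.146.

w = 0.146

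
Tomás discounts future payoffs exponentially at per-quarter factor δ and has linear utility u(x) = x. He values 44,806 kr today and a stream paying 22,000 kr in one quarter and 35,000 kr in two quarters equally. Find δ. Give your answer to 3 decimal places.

δ ≈ 0.860

Present value of the stream is 22000·δ + 35000·δ². Indifference gives 22000δ + 35000δ² = 44806.
So 35000δ² + 22000δ − 44806 = 0.
By the quadratic formula (taking the positive root), δ = (−22000 + √6756840000.00) / 70000 ≈ 0.860.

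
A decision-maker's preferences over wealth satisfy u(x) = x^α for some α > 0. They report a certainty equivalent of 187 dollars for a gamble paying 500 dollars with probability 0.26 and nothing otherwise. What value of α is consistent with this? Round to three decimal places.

α ≈ 1.370

Since u(0) = 0, the lottery's EU is 0.26·500^α.
Equating: 187^α = 0.26·500^α, i.e. 0.3740^α = 0.26.
Taking logs: α·ln(187/500) = ln(0.26), so α = -1.347074 / -0.983499 ≈ 1.370.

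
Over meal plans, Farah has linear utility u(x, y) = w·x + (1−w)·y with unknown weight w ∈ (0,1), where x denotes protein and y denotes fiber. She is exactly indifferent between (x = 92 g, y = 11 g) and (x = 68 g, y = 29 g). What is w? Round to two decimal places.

u(92,11) = u(68,29) means w·92 + (1−w)·11 = w·68 + (1−w)·29.
Collecting terms: w·24 = (1−w)·18.
So w/(1−w) = 18/24 = 0.7500, giving w = 18/(24+18) = 0.43.

w = 0.43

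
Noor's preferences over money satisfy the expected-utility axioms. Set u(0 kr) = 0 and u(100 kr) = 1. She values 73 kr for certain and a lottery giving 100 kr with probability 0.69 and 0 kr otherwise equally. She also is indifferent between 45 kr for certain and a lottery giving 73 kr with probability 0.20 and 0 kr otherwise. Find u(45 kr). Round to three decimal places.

0.138

From the first indifference, u(73 kr) = 0.69·u(100 kr) + 0.31·u(0 kr) = 0.69·1 + 0.31·0 = 0.69.
The second indifference gives u(45 kr) = 0.20·u(73 kr) + 0.80·u(0 kr) = 0.20·0.69 + 0.80·0.00 = 0.1380.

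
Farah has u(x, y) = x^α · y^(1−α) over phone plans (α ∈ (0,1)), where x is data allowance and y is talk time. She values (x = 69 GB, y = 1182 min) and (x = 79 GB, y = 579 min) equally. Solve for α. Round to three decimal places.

α ≈ 0.841

The Cobb–Douglas utilities coincide, so 69^α·1182^(1−α) = 79^α·579^(1−α).
Rearrange to (69/79)^α = (579/1182)^(1−α) and take logs: α·-0.135341 = (1−α)·-0.713661.
So α/(1−α) = (-0.713661)/(-0.135341) = 5.273058, and α = 5.273058/6.273058 ≈ 0.841.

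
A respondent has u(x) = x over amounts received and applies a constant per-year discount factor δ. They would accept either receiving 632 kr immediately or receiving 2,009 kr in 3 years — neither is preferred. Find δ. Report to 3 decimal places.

The payoff in 3 years is discounted by δ^3, so u(632) = δ^3·u(2009) and δ^3 = u(632)/u(2009).
With u(x) = x: δ^3 = 632/2009 = 0.31458.
So δ = 0.31458^(1/3) ≈ 0.680.

δ ≈ 0.680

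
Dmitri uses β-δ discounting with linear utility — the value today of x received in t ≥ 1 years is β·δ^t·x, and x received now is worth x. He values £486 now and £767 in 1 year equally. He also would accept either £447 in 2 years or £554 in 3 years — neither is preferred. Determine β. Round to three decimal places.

The second indifference involves only future payoffs, so β cancels: β·δ^2·447 = β·δ^3·554, giving δ = 447/554 = 0.80686.
Substituting δ into 486 = β·δ·767: β = 486/(618.861) ≈ 0.785.

β ≈ 0.785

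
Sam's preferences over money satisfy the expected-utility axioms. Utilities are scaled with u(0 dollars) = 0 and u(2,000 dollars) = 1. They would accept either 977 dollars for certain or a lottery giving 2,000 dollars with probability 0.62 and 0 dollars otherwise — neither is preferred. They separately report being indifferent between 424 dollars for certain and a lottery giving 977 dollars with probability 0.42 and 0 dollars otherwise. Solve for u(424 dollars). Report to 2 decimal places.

0.26

The first gamble pins u(977 dollars): it must equal 0.62·1 + 0.38·0 = 0.62.
Then u(424 dollars) = 0.42·u(977 dollars) + 0.58·u(0 dollars) = 0.42·0.62 + 0.58·0.00 = 0.2604.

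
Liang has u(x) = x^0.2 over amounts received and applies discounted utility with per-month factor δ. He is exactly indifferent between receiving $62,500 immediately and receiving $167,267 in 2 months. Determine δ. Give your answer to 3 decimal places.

Equating discounted utilities: u(62500) = δ^2·u(167267) ⇒ δ^2 = u(62500)/u(167267).
Since u(x) = x^0.2, δ^2 = (62500/167267)^0.2 = 0.37365^0.2 = 0.82129.
So δ = 0.82129^(1/2) ≈ 0.906.

δ ≈ 0.906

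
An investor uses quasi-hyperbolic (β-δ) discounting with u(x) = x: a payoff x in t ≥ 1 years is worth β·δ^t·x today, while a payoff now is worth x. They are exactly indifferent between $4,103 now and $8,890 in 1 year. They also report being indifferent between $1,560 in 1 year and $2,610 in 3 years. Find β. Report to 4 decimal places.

β ≈ 0.5970

The second indifference involves only future payoffs, so β cancels: β·δ^1·1560 = β·δ^3·2610, giving δ^2 = 1560/2610 = 0.59770, so δ = 0.77311.
The first indifference: 4103 = β·δ·8890, so β = 4103/(δ·8890) = 4103/(0.77311·8890) ≈ 0.5970.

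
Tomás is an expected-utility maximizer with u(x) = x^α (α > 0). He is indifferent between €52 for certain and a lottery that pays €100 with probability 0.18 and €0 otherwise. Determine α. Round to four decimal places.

EU(lottery) = 0.18·100^α + 0.82·0 = 0.18·100^α.
Setting u(52) equal to that: 52^α = 0.18·100^α ⇒ (52/100)^α = 0.18.
Take logs: α = ln 0.18 / ln(52/100) ≈ 2.622311.

α ≈ 2.6223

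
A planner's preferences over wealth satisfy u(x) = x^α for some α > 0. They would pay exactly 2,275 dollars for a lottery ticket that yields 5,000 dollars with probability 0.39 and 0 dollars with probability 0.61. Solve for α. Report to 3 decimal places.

α ≈ 1.196

Since u(0) = 0, the lottery's EU is 0.39·5000^α.
Setting u(2275) equal to that: 2275^α = 0.39·5000^α ⇒ (2275/5000)^α = 0.39.
Take logs: α = ln 0.39 / ln(2275/5000) ≈ 1.19576.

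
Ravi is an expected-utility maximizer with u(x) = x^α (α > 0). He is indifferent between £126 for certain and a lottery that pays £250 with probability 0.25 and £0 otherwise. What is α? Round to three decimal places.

α ≈ 2.023

Since u(0) = 0, the lottery's EU is 0.25·250^α.
Equating: 126^α = 0.25·250^α, i.e. 0.5040^α = 0.25.
Take logs: α = ln 0.25 / ln(126/250) ≈ 2.02326.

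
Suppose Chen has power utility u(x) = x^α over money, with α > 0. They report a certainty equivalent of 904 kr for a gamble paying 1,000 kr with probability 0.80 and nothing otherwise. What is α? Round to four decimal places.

α ≈ 2.2110

The lottery's expected utility is 0.80·u(1000) + 0.20·u(0) = 0.80·1000^α (since u(0) = 0 for α > 0).
Setting u(904) equal to that: 904^α = 0.80·1000^α ⇒ (904/1000)^α = 0.80.
α = ln(0.80) / ln(904/1000) = -0.2231436/-0.1009259 ≈ 2.2110.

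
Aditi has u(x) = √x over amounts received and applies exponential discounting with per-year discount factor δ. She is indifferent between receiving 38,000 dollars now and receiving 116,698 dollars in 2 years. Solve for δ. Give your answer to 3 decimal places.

δ ≈ 0.755

The payoff in 2 years is discounted by δ^2, so u(38000) = δ^2·u(116698) and δ^2 = u(38000)/u(116698).
Since u(x) = √x, δ^2 = √(38000/116698) = 0.57064.
Hence δ = (0.57064)^(1/2) = 0.75541.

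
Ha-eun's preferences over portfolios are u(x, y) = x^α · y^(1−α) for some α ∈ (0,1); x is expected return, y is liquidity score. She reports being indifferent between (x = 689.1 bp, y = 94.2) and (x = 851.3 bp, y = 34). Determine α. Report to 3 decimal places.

Set the two utilities equal: 689.1^α·94.2^(1−α) = 851.3^α·34^(1−α).
(689.1/851.3)^α = (34/94.2)^(1−α); take logs: α·ln(689.1/851.3) = (1−α)·ln(34/94.2), i.e. α·-0.211378 = (1−α)·-1.019060.
So α/(1−α) = (-1.019060)/(-0.211378) = 4.821032, and α = 4.821032/5.821032 ≈ 0.828.

α ≈ 0.828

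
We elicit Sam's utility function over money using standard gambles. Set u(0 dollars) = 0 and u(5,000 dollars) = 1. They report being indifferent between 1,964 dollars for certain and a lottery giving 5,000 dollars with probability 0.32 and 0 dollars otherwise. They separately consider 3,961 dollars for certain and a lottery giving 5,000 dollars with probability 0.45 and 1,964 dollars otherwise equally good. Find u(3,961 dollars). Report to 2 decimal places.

0.63

First, u(1,964 dollars) = 0.32·u(5,000 dollars) + 0.68·u(0 dollars) = 0.32.
Then u(3,961 dollars) = 0.45·u(5,000 dollars) + 0.55·u(1,964 dollars) = 0.45·1.00 + 0.55·0.32 = 0.6260.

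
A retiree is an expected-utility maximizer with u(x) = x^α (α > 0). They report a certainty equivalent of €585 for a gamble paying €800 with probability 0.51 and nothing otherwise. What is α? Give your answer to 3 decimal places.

EU(lottery) = 0.51·800^α + 0.49·0 = 0.51·800^α.
Setting u(585) equal to that: 585^α = 0.51·800^α ⇒ (585/800)^α = 0.51.
Take logs: α = ln 0.51 / ln(585/800) ≈ 2.15126.

α ≈ 2.151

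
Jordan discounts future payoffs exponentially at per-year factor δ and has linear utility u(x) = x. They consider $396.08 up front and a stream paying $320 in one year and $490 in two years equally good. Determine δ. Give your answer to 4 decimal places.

Equating present values: 396.08 = 320δ + 490δ².
That is, 490δ² + 320δ − 396.08 = 0, a quadratic in δ.
By the quadratic formula (taking the positive root), δ = (−320 + √878716.80) / 980 ≈ 0.6300.

δ ≈ 0.6300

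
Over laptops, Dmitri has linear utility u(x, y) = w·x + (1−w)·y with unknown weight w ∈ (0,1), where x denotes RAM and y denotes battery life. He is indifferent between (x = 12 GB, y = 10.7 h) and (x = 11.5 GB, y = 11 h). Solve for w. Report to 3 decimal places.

w = 0.375

u(12,10.7) = u(11.5,11) means w·12 + (1−w)·10.7 = w·11.5 + (1−w)·11.
w·(12−11.5) = (1−w)·(11−10.7), i.e. w·0.5 = (1−w)·0.3.
Hence w = 0.3/(0.5+0.3) = 0.3/0.8 = 0.375.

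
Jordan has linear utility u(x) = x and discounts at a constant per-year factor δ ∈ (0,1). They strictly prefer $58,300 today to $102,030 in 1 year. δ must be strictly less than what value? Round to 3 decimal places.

δ < 0.571

Comparing present values: 58300 > δ·102030.
So δ < 58300/102030 = 0.57140.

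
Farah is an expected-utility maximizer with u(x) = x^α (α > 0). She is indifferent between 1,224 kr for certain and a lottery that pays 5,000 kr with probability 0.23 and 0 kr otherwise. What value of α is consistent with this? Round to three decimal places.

α ≈ 1.044

EU(lottery) = 0.23·5000^α + 0.77·0 = 0.23·5000^α.
Indifference: 1224^α = 0.23·5000^α, so (1224/5000)^α = 0.23.
Take logs: α = ln 0.23 / ln(1224/5000) ≈ 1.04431.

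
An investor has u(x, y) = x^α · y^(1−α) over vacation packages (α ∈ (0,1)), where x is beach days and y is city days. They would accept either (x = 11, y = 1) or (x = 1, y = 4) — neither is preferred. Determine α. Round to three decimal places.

Set the two utilities equal: 11^α·1^(1−α) = 1^α·4^(1−α).
(11/1)^α = (4/1)^(1−α); take logs: α·ln(11/1) = (1−α)·ln(4/1), i.e. α·2.397895 = (1−α)·1.386294.
Thus α·(3.784189) = 1.386294, so α = 1.386294/3.784189 ≈ 0.366.

α ≈ 0.366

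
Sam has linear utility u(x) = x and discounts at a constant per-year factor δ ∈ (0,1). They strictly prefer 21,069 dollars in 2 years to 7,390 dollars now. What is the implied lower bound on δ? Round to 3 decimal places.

δ > 0.592

Comparing present values: 7390 < δ^2·21069.
So δ^2 > 7390/21069 = 0.35075; taking the square root of both positive sides preserves the inequality.
δ > (7390/21069)^(1/2) ≈ 0.592.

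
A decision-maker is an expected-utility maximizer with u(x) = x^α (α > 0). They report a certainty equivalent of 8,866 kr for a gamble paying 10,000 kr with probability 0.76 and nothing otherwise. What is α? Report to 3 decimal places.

α ≈ 2.280

The lottery's expected utility is 0.76·u(10000) + 0.24·u(0) = 0.76·10000^α (since u(0) = 0 for α > 0).
Equating: 8866^α = 0.76·10000^α, i.e. 0.8866^α = 0.76.
Taking logs: α·ln(8866/10000) = ln(0.76), so α = -0.274437 / -0.120361 ≈ 2.280.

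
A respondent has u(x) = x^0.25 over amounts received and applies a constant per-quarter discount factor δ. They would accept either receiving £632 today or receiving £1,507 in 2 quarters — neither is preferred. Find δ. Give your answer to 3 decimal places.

δ ≈ 0.897

Indifference means u(632) = δ^2 · u(1507), so δ^2 = u(632)/u(1507).
With u(x) = x^0.25: δ^2 = 632^0.25/1507^0.25 = (632/1507)^0.25 = 0.80473.
Taking the square root: δ = 0.80473^(1/2) ≈ 0.897.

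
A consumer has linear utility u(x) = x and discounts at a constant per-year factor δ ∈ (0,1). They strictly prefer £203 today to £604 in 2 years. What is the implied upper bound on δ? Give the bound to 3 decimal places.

The preference means 203 > δ^2·604.
Dividing by 604: δ^2 < 0.33609. Both sides are positive, so the square root keeps the direction.
δ < 0.33609^(1/2) = 0.580.

δ < 0.580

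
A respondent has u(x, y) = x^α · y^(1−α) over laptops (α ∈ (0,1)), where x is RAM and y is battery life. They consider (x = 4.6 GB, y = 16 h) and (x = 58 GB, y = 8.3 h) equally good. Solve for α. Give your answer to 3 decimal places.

Set the two utilities equal: 4.6^α·16^(1−α) = 58^α·8.3^(1−α).
(4.6/58)^α = (8.3/16)^(1−α); take logs: α·ln(4.6/58) = (1−α)·ln(8.3/16), i.e. α·-2.534387 = (1−α)·-0.656333.
With A = -2.534387 and B = -0.656333: α·A = (1−α)·B, so α = B/(A+B) = -0.656333/-3.190720 ≈ 0.206.

α ≈ 0.206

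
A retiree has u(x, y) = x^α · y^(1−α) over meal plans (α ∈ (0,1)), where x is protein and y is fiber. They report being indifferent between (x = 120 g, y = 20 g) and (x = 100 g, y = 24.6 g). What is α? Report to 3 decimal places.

Set the two utilities equal: 120^α·20^(1−α) = 100^α·24.6^(1−α).
(120/100)^α = (24.6/20)^(1−α); take logs: α·ln(120/100) = (1−α)·ln(24.6/20), i.e. α·0.182322 = (1−α)·0.207014.
So α/(1−α) = (0.207014)/(0.182322) = 1.135431, and α = 1.135431/2.135431 ≈ 0.532.

α ≈ 0.532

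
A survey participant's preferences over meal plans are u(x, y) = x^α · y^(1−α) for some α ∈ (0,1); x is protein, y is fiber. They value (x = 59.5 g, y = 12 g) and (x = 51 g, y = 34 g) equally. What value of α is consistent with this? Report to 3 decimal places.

α ≈ 0.871

Set the two utilities equal: 59.5^α·12^(1−α) = 51^α·34^(1−α).
Taking logs: α·ln 59.5 + (1−α)·ln 12 = α·ln 51 + (1−α)·ln 34, i.e. α·0.154151 = (1−α)·1.041454.
So α/(1−α) = (1.041454)/(0.154151) = 6.756064, and α = 6.756064/7.756064 ≈ 0.871.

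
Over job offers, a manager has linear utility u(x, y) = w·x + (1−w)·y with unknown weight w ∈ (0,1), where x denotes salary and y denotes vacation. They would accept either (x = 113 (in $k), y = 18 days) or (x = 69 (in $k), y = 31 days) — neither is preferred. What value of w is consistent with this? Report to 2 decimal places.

w = 0.23

Equating utilities: w·113 + (1−w)·18 = w·69 + (1−w)·31.
w·(113−69) = (1−w)·(31−18), i.e. w·44 = (1−w)·13.
So w/(1−w) = 13/44 = 0.2955, giving w = 13/(44+13) = 0.23.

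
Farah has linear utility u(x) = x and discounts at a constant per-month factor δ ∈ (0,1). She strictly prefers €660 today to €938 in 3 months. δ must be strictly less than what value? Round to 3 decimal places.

δ < 0.889

Under u(x) = x this choice says 660 > δ^3·938.
So δ^3 < 660/938 = 0.70362; taking the cube root of both positive sides preserves the inequality.
δ < 0.70362^(1/3) = 0.889.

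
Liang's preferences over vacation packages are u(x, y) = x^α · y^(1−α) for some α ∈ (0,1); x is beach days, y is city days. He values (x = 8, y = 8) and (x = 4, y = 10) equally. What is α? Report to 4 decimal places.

The Cobb–Douglas utilities coincide, so 8^α·8^(1−α) = 4^α·10^(1−α).
Rearrange to (8/4)^α = (10/8)^(1−α) and take logs: α·0.6931472 = (1−α)·0.2231436.
So α/(1−α) = (0.2231436)/(0.6931472) = 0.3219282, and α = 0.3219282/1.3219282 ≈ 0.2435.

α ≈ 0.2435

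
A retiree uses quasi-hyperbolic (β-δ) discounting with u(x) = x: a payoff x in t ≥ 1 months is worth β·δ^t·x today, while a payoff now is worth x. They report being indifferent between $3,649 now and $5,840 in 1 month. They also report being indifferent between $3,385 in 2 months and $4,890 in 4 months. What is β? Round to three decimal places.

The second indifference involves only future payoffs, so β cancels: β·δ^2·3385 = β·δ^4·4890, giving δ^2 = 3385/4890 = 0.69223, so δ = 0.83200.
Now use the now-vs-future pair: 3649 = β·δ·5840 gives β = 3649/(0.83200·5840) ≈ 0.751.

β ≈ 0.751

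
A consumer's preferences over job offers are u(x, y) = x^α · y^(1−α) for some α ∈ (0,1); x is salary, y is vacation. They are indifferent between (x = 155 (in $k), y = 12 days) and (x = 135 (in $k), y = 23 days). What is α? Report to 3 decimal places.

α ≈ 0.825

Set the two utilities equal: 155^α·12^(1−α) = 135^α·23^(1−α).
(155/135)^α = (23/12)^(1−α); take logs: α·ln(155/135) = (1−α)·ln(23/12), i.e. α·0.138150 = (1−α)·0.650588.
Thus α·(0.788738) = 0.650588, so α = 0.650588/0.788738 ≈ 0.825.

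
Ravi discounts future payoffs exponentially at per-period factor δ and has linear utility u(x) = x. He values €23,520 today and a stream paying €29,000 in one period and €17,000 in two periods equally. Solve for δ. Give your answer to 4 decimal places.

Present value of the stream is 29000·δ + 17000·δ². Indifference gives 29000δ + 17000δ² = 23520.
So 17000δ² + 29000δ − 23520 = 0.
δ = (−29000 + √(29000² + 4·17000·23520)) / (2·17000) = (−29000 + √2440360000.00) / 34000 ≈ 0.6000.

δ ≈ 0.6000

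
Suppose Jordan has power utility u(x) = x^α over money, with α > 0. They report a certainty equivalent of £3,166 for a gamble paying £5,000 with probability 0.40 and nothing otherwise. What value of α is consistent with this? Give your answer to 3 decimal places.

Since u(0) = 0, the lottery's EU is 0.40·5000^α.
Setting u(3166) equal to that: 3166^α = 0.40·5000^α ⇒ (3166/5000)^α = 0.40.
α = ln(0.40) / ln(3166/5000) = -0.916291/-0.456969 ≈ 2.005.

α ≈ 2.005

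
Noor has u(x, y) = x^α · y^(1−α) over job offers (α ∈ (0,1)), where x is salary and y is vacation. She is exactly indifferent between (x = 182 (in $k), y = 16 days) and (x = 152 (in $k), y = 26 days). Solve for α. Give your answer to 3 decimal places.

Indifference: 182^α · 16^(1−α) = 152^α · 26^(1−α).
Rearrange to (182/152)^α = (26/16)^(1−α) and take logs: α·0.180126 = (1−α)·0.485508.
With A = 0.180126 and B = 0.485508: α·A = (1−α)·B, so α = B/(A+B) = 0.485508/0.665634 ≈ 0.729.

α ≈ 0.729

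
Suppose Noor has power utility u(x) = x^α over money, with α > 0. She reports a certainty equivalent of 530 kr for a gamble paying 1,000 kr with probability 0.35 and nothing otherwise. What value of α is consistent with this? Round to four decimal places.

EU(lottery) = 0.35·1000^α + 0.65·0 = 0.35·1000^α.
Setting u(530) equal to that: 530^α = 0.35·1000^α ⇒ (530/1000)^α = 0.35.
α = ln(0.35) / ln(530/1000) = -1.0498221/-0.6348783 ≈ 1.6536.

α ≈ 1.6536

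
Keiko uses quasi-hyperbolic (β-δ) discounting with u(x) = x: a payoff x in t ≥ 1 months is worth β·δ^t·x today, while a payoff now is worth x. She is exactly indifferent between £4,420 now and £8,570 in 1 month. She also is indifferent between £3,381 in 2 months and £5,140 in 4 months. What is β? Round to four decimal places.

The second indifference involves only future payoffs, so β cancels: β·δ^2·3381 = β·δ^4·5140, giving δ^2 = 3381/5140 = 0.65778, so δ = 0.81104.
The first indifference: 4420 = β·δ·8570, so β = 4420/(δ·8570) = 4420/(0.81104·8570) ≈ 0.6359.

β ≈ 0.6359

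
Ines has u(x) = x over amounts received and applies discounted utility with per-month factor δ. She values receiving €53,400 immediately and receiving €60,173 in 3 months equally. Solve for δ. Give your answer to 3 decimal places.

Equating discounted utilities: u(53400) = δ^3·u(60173) ⇒ δ^3 = u(53400)/u(60173).
With u(x) = x: δ^3 = 53400/60173 = 0.88744.
So δ = 0.88744^(1/3) ≈ 0.961.

δ ≈ 0.961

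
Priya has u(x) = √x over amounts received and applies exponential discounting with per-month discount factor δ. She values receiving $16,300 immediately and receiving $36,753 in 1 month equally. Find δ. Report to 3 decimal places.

The payoff in 1 month is discounted by δ, so u(16300) = δ·u(36753) and δ = u(16300)/u(36753).
With u(x) = √x: δ = √16300/√36753 = √(16300/36753) = 0.66596.

δ ≈ 0.666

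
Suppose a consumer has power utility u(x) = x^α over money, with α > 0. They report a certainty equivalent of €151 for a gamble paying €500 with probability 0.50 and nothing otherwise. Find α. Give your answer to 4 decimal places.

α ≈ 0.5789

The lottery's expected utility is 0.50·u(500) + 0.50·u(0) = 0.50·500^α (since u(0) = 0 for α > 0).
Indifference: 151^α = 0.50·500^α, so (151/500)^α = 0.50.
Taking logs: α·ln(151/500) = ln(0.50), so α = -0.6931472 / -1.1973283 ≈ 0.5789.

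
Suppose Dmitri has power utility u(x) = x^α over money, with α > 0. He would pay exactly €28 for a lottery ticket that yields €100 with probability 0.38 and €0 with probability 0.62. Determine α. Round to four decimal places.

α ≈ 0.7601

Since u(0) = 0, the lottery's EU is 0.38·100^α.
Indifference: 28^α = 0.38·100^α, so (28/100)^α = 0.38.
α = ln(0.38) / ln(28/100) = -0.9675840/-1.2729657 ≈ 0.7601.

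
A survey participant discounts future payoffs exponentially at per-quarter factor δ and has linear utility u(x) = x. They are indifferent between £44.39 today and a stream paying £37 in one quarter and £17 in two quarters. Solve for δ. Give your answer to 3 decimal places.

δ ≈ 0.860

The stream is worth 37δ + 17δ² today, so 37δ + 17δ² = 44.39.
That is, 17δ² + 37δ − 44.39 = 0, a quadratic in δ.
δ = (−37 + √(37² + 4·17·44.39)) / (2·17) = (−37 + √4387.52) / 34 ≈ 0.860.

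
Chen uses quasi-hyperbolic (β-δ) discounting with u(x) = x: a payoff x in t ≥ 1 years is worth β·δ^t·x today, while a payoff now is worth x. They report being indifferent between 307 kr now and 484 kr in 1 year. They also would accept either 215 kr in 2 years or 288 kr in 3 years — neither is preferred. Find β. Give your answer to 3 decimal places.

From the later pair, β·δ^2·215 = β·δ^3·288; dividing through, δ = 215/288 = 0.74653.
Now use the now-vs-future pair: 307 = β·δ·484 gives β = 307/(0.74653·484) ≈ 0.850.

β ≈ 0.850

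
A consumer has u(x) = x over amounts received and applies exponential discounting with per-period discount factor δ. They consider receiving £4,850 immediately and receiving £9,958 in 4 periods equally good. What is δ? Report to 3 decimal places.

δ ≈ 0.835

Equating discounted utilities: u(4850) = δ^4·u(9958) ⇒ δ^4 = u(4850)/u(9958).
With u(x) = x: δ^4 = 4850/9958 = 0.48705.
So δ = 0.48705^(1/4) ≈ 0.835.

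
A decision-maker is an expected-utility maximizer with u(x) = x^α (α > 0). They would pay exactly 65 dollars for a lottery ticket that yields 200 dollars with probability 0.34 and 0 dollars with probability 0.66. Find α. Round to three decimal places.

α ≈ 0.960

The lottery's expected utility is 0.34·u(200) + 0.66·u(0) = 0.34·200^α (since u(0) = 0 for α > 0).
Indifference: 65^α = 0.34·200^α, so (65/200)^α = 0.34.
Take logs: α = ln 0.34 / ln(65/200) ≈ 0.95985.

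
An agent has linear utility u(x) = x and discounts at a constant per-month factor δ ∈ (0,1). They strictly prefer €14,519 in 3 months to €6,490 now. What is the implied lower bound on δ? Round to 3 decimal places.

Comparing present values: 6490 < δ^3·14519.
So δ^3 > 6490/14519 = 0.44700; taking the cube root of both positive sides preserves the inequality.
δ > (6490/14519)^(1/3) ≈ 0.765.

δ > 0.765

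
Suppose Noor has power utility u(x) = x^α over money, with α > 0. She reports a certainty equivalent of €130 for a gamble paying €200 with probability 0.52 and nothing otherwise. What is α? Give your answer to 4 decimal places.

Since u(0) = 0, the lottery's EU is 0.52·200^α.
Setting u(130) equal to that: 130^α = 0.52·200^α ⇒ (130/200)^α = 0.52.
Taking logs: α·ln(130/200) = ln(0.52), so α = -0.6539265 / -0.4307829 ≈ 1.5180.

α ≈ 1.5180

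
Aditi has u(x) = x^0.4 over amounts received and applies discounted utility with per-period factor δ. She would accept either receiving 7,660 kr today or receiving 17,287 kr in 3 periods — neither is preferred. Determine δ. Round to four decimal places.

δ ≈ 0.8972

Equating discounted utilities: u(7660) = δ^3·u(17287) ⇒ δ^3 = u(7660)/u(17287).
With u(x) = x^0.4: δ^3 = 7660^0.4/17287^0.4 = (7660/17287)^0.4 = 0.72211.
Taking the cube root: δ = 0.72211^(1/3) ≈ 0.8972.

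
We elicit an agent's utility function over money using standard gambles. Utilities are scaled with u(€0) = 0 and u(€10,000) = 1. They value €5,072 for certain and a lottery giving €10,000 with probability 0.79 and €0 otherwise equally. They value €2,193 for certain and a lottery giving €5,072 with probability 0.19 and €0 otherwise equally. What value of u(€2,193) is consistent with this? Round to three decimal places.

0.150

The first gamble pins u(€5,072): it must equal 0.79·1 + 0.21·0 = 0.79.
Then u(€2,193) = 0.19·u(€5,072) + 0.81·u(€0) = 0.19·0.79 + 0.81·0.00 = 0.1501.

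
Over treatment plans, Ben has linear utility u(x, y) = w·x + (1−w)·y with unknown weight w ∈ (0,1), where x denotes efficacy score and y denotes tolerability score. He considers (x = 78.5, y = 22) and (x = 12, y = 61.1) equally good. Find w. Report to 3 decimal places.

Equating utilities: w·78.5 + (1−w)·22 = w·12 + (1−w)·61.1.
w·(78.5−12) = (1−w)·(61.1−22), i.e. w·66.5 = (1−w)·39.1.
The marginal rate of substitution is 39.1/66.5, so w = 39.1/(66.5+39.1) = 0.370.

w = 0.370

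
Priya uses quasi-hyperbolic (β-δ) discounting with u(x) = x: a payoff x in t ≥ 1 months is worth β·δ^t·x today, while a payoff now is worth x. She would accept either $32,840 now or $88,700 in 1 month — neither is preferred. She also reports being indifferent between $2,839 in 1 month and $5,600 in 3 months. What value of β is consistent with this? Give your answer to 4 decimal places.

The second indifference involves only future payoffs, so β cancels: β·δ^1·2839 = β·δ^3·5600, giving δ^2 = 2839/5600 = 0.50696, so δ = 0.71201.
Substituting δ into 32840 = β·δ·88700: β = 32840/(63155.664) ≈ 0.5200.

β ≈ 0.5200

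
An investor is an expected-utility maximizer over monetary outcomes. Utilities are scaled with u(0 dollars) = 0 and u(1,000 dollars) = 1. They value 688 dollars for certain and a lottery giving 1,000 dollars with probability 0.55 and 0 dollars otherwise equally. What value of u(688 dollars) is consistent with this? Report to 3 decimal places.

0.550

The indifference gives u(688 dollars) = 0.55·u(1,000 dollars) + 0.45·u(0 dollars) = 0.55·1 + 0.45·0 = 0.55.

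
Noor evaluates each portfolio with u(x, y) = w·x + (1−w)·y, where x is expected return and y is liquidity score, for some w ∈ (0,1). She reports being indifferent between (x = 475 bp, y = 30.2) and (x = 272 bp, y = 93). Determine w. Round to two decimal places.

w = 0.24

Equating utilities: w·475 + (1−w)·30.2 = w·272 + (1−w)·93.
Collecting terms: w·203 = (1−w)·62.8.
So w/(1−w) = 62.8/203 = 0.3094, giving w = 62.8/(203+62.8) = 0.24.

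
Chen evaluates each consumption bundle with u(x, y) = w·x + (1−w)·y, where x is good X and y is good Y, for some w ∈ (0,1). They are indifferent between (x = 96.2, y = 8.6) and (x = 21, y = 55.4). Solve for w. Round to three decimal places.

w = 0.384

u(96.2,8.6) = u(21,55.4) means w·96.2 + (1−w)·8.6 = w·21 + (1−w)·55.4.
Rearranging, 75.2·w − 46.8·(1−w) = 0.
Hence w = 46.8/(75.2+46.8) = 46.8/122 = 0.384.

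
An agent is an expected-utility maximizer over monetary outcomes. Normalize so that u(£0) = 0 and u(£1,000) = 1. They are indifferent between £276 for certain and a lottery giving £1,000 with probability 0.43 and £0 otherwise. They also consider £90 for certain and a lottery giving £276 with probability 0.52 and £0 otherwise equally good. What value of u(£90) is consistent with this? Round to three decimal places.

0.224

From the first indifference, u(£276) = 0.43·u(£1,000) + 0.57·u(£0) = 0.43·1 + 0.57·0 = 0.43.
Chaining: u(£90) = 0.52·0.43 + 0.48·0.00 = 0.2236.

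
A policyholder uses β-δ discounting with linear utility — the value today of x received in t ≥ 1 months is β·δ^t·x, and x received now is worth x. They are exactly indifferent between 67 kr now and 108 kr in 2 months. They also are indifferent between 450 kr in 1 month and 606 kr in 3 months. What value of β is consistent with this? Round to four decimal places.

β ≈ 0.8354

From the later pair, β·δ^1·450 = β·δ^3·606; dividing through, δ^2 = 450/606 = 0.74257, so δ = 0.86173.
The first indifference: 67 = β·δ^2·108, so β = 67/(δ^2·108) = 67/(0.74257·108) ≈ 0.8354.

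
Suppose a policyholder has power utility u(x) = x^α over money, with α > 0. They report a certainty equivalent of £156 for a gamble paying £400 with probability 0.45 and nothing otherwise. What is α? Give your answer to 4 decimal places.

The lottery's expected utility is 0.45·u(400) + 0.55·u(0) = 0.45·400^α (since u(0) = 0 for α > 0).
Setting u(156) equal to that: 156^α = 0.45·400^α ⇒ (156/400)^α = 0.45.
Take logs: α = ln 0.45 / ln(156/400) ≈ 0.848025.

α ≈ 0.8480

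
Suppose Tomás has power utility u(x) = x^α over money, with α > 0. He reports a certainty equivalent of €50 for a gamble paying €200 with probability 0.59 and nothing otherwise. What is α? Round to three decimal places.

The lottery's expected utility is 0.59·u(200) + 0.41·u(0) = 0.59·200^α (since u(0) = 0 for α > 0).
Setting u(50) equal to that: 50^α = 0.59·200^α ⇒ (50/200)^α = 0.59.
Taking logs: α·ln(50/200) = ln(0.59), so α = -0.527633 / -1.386294 ≈ 0.381.

α ≈ 0.381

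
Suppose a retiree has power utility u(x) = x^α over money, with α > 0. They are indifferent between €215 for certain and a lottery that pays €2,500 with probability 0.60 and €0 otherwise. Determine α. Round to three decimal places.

The lottery's expected utility is 0.60·u(2500) + 0.40·u(0) = 0.60·2500^α (since u(0) = 0 for α > 0).
Setting u(215) equal to that: 215^α = 0.60·2500^α ⇒ (215/2500)^α = 0.60.
Take logs: α = ln 0.60 / ln(215/2500) ≈ 0.20821.

α ≈ 0.208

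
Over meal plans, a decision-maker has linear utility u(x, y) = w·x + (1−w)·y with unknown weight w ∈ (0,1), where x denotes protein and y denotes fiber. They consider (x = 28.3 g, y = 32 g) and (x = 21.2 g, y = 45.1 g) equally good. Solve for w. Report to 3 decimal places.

w = 0.649

u(28.3,32) = u(21.2,45.1) means w·28.3 + (1−w)·32 = w·21.2 + (1−w)·45.1.
Rearranging, 7.1·w − 13.1·(1−w) = 0.
So w/(1−w) = 13.1/7.1 = 1.8451, giving w = 13.1/(7.1+13.1) = 0.649.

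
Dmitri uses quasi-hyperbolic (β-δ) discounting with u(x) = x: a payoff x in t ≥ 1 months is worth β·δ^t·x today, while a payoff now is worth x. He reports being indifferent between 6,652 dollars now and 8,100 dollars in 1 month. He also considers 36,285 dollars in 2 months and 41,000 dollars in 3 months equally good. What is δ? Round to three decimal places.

From the later pair, β·δ^2·36285 = β·δ^3·41000; dividing through, δ = 36285/41000 = 0.88500.

δ ≈ 0.885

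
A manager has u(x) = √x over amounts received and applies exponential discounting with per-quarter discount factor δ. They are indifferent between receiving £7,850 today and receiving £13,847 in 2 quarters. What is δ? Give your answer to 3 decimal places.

δ ≈ 0.868

The payoff in 2 quarters is discounted by δ^2, so u(7850) = δ^2·u(13847) and δ^2 = u(7850)/u(13847).
Since u(x) = √x, δ^2 = √(7850/13847) = 0.75293.
Hence δ = (0.75293)^(1/2) = 0.86772.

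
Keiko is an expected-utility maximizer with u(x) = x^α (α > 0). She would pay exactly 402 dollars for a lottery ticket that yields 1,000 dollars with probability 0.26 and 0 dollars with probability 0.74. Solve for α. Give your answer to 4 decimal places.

α ≈ 1.4782

Since u(0) = 0, the lottery's EU is 0.26·1000^α.
Setting u(402) equal to that: 402^α = 0.26·1000^α ⇒ (402/1000)^α = 0.26.
Take logs: α = ln 0.26 / ln(402/1000) ≈ 1.478184.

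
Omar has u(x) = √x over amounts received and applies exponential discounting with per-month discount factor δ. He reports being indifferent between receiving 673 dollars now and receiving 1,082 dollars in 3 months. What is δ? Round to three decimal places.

Indifference means u(673) = δ^3 · u(1082), so δ^3 = u(673)/u(1082).
Since u(x) = √x, δ^3 = √(673/1082) = 0.78867.
Taking the cube root: δ = 0.78867^(1/3) ≈ 0.924.

δ ≈ 0.924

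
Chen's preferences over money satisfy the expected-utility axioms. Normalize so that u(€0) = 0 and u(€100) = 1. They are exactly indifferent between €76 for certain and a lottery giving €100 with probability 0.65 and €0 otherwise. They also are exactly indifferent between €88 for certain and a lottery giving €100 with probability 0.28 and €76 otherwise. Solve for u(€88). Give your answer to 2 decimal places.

0.75

The first gamble pins u(€76): it must equal 0.65·1 + 0.35·0 = 0.65.
The second indifference gives u(€88) = 0.28·u(€100) + 0.72·u(€76) = 0.28·1.00 + 0.72·0.65 = 0.7480.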